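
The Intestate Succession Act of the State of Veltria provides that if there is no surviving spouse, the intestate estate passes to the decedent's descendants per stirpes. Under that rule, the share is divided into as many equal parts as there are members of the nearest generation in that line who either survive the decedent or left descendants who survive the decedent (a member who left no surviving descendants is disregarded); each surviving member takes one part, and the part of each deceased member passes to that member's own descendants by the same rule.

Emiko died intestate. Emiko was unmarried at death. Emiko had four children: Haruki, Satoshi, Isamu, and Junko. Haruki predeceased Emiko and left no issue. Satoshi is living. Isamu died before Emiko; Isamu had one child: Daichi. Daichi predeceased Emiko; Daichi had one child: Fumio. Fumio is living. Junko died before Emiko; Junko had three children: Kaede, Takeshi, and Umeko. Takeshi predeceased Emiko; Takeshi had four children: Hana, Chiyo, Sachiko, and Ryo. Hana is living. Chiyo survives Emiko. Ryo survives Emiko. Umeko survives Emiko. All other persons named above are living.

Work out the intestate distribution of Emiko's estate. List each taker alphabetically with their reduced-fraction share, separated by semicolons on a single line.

There is no surviving spouse, so the entire estate passes to Emiko's descendants per stirpes.
Haruki left no surviving issue, so that branch lapses and is disregarded.
The estate is divided into 3 equal shares of 1/3 among Satoshi, Isamu, Junko.
Satoshi is living and takes 1/3.
Isamu predeceased; the 1/3 allotted to Isamu's branch passes to Isamu's issue by representation.
Daichi's line is the sole branch at this level, so the full 1/3 passes to Daichi's issue by representation.
Fumio is the sole taker at this level and receives the full 1/3.
Junko predeceased; the 1/3 allotted to Junko's branch passes to Junko's issue by representation.
The 1/3 is divided into 3 equal shares of 1/9 among Kaede, Takeshi, Umeko.
Kaede is living and takes 1/9.
Takeshi predeceased; the 1/9 allotted to Takeshi's branch passes to Takeshi's issue by representation.
The 1/9 is divided into 4 equal shares of 1/36 among Hana, Chiyo, Sachiko, Ryo.
Hana is living and takes 1/36.
Chiyo is living and takes 1/36.
Sachiko is living and takes 1/36.
Ryo is living and takes 1/36.
Umeko is living and takes 1/9.

Chiyo 1/36; Fumio 1/3; Hana 1/36; Kaede 1/9; Ryo 1/36; Sachiko 1/36; Satoshi 1/3; Umeko 1/9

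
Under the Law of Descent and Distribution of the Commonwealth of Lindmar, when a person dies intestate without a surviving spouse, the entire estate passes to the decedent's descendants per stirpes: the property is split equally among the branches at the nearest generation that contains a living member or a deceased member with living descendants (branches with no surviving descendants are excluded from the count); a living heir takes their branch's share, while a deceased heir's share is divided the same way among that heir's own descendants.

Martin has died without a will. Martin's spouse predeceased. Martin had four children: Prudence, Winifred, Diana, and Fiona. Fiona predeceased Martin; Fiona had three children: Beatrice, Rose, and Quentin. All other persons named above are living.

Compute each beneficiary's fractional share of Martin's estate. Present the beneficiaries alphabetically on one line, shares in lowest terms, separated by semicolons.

Beatrice 1/12; Diana 1/4; Prudence 1/4; Quentin 1/12; Rose 1/12; Winifred 1/4

There is no surviving spouse, so the entire estate passes to Martin's descendants per stirpes.
The estate is divided into 4 equal shares of 1/4 among Prudence, Winifred, Diana, Fiona.
Prudence is living and takes 1/4.
Winifred is living and takes 1/4.
Diana is living and takes 1/4.
Fiona predeceased; the 1/4 allotted to Fiona's branch passes to Fiona's issue by representation.
The 1/4 is divided into 3 equal shares of 1/12 among Beatrice, Rose, Quentin.
Beatrice is living and takes 1/12.
Rose is living and takes 1/12.
Quentin is living and takes 1/12.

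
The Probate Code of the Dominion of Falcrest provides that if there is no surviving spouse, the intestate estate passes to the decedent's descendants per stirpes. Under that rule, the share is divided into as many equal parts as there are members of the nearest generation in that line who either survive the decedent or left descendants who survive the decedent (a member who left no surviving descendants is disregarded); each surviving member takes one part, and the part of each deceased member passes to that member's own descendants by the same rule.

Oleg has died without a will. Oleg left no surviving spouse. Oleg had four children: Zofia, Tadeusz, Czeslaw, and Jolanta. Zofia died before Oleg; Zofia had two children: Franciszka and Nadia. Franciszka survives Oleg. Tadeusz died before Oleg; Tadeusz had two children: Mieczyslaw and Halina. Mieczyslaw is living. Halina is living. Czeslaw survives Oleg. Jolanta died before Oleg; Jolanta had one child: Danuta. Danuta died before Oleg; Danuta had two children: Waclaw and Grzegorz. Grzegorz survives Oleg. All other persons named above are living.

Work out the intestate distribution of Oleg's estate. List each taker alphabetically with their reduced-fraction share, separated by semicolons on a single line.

Czeslaw 1/4; Franciszka 1/8; Grzegorz 1/8; Halina 1/8; Mieczyslaw 1/8; Nadia 1/8; Waclaw 1/8

There is no surviving spouse, so the entire estate passes to Oleg's descendants per stirpes.
The estate is divided into 4 equal shares of 1/4 among Zofia, Tadeusz, Czeslaw, Jolanta.
Zofia predeceased; the 1/4 allotted to Zofia's branch passes to Zofia's issue by representation.
The 1/4 is divided into 2 equal shares of 1/8 among Franciszka, Nadia.
Franciszka is living and takes 1/8.
Nadia is living and takes 1/8.
Tadeusz predeceased; the 1/4 allotted to Tadeusz's branch passes to Tadeusz's issue by representation.
The 1/4 is divided into 2 equal shares of 1/8 among Mieczyslaw, Halina.
Mieczyslaw is living and takes 1/8.
Halina is living and takes 1/8.
Czeslaw is living and takes 1/4.
Jolanta predeceased; the 1/4 allotted to Jolanta's branch passes to Jolanta's issue by representation.
Danuta's line is the sole branch at this level, so the full 1/4 passes to Danuta's issue by representation.
The 1/4 is divided into 2 equal shares of 1/8 among Waclaw, Grzegorz.
Waclaw is living and takes 1/8.
Grzegorz is living and takes 1/8.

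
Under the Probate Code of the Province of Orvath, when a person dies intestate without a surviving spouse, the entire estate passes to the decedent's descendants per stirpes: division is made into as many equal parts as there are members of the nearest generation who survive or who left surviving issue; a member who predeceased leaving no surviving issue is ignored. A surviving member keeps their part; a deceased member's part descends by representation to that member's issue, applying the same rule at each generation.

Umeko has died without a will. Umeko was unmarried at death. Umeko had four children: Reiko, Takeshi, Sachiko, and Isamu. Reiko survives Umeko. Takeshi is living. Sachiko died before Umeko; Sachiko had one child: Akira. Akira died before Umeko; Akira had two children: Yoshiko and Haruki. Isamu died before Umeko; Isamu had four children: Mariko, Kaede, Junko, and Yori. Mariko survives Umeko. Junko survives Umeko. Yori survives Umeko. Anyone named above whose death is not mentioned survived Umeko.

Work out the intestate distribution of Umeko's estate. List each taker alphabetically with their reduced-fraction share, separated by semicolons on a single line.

There is no surviving spouse, so the entire estate passes to Umeko's descendants per stirpes.
The estate is divided into 4 equal shares of 1/4 among Reiko, Takeshi, Sachiko, Isamu.
Reiko is living and takes 1/4.
Takeshi is living and takes 1/4.
Sachiko predeceased; the 1/4 allotted to Sachiko's branch passes to Sachiko's issue by representation.
Akira's line is the sole branch at this level, so the full 1/4 passes to Akira's issue by representation.
The 1/4 is divided into 2 equal shares of 1/8 among Yoshiko, Haruki.
Yoshiko is living and takes 1/8.
Haruki is living and takes 1/8.
Isamu predeceased; the 1/4 allotted to Isamu's branch passes to Isamu's issue by representation.
The 1/4 is divided into 4 equal shares of 1/16 among Mariko, Kaede, Junko, Yori.
Mariko is living and takes 1/16.
Kaede is living and takes 1/16.
Junko is living and takes 1/16.
Yori is living and takes 1/16.

Haruki 1/8; Junko 1/16; Kaede 1/16; Mariko 1/16; Reiko 1/4; Takeshi 1/4; Yori 1/16; Yoshiko 1/8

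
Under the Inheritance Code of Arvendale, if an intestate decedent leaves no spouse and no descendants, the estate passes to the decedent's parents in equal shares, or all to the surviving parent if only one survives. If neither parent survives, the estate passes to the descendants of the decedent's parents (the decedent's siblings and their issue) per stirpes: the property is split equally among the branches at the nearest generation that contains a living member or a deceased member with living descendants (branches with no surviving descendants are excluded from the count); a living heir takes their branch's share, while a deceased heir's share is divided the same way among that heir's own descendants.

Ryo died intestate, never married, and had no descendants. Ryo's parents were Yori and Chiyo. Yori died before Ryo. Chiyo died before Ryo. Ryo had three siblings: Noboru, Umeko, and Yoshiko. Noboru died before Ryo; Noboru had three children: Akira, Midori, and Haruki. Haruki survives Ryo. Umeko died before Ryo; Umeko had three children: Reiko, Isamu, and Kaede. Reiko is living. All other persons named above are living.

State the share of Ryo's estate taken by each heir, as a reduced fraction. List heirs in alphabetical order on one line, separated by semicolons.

Akira 1/9; Haruki 1/9; Isamu 1/9; Kaede 1/9; Midori 1/9; Reiko 1/9; Yoshiko 1/3

Neither parent survives and there are no descendants, so the estate passes to Ryo's siblings and their issue per stirpes.
The estate is divided into 3 equal shares of 1/3 among Noboru, Umeko, Yoshiko.
Noboru predeceased; the 1/3 allotted to Noboru's branch passes to Noboru's issue by representation.
The 1/3 is divided into 3 equal shares of 1/9 among Akira, Midori, Haruki.
Akira is living and takes 1/9.
Midori is living and takes 1/9.
Haruki is living and takes 1/9.
Umeko predeceased; the 1/3 allotted to Umeko's branch passes to Umeko's issue by representation.
The 1/3 is divided into 3 equal shares of 1/9 among Reiko, Isamu, Kaede.
Reiko is living and takes 1/9.
Isamu is living and takes 1/9.
Kaede is living and takes 1/9.
Yoshiko is living and takes 1/3.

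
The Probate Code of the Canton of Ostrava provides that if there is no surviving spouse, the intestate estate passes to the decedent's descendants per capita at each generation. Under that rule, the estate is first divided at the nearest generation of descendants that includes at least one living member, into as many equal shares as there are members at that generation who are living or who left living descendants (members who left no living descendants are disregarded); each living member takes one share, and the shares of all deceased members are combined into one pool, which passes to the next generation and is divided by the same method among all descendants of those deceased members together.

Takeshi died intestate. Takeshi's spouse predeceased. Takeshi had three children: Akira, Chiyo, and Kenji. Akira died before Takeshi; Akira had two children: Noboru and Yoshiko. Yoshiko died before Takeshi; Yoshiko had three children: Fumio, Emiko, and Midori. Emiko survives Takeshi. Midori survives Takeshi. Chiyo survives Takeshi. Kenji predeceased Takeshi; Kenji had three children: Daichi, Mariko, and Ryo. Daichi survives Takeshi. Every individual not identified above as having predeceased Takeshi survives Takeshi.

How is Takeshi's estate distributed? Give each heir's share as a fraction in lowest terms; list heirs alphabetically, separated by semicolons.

There is no surviving spouse, so the entire estate passes to Takeshi's descendants per capita at each generation.
At generation 1 (Akira, Chiyo, Kenji) there are 3 shares of (1)/3 = 1/3 each.
Living: Chiyo — each takes 1/3.
Deceased: Akira and Kenji. Their combined 2/3 is pooled and carried to generation 2.
At generation 2 (Noboru, Yoshiko, Daichi, Mariko, Ryo) there are 5 shares of (2/3)/5 = 2/15 each.
Living: Noboru, Daichi, Mariko, and Ryo — each takes 2/15.
Deceased: Yoshiko. That 2/15 share is carried to generation 3.
At generation 3 (Fumio, Emiko, Midori) there are 3 shares of (2/15)/3 = 2/45 each.
Living: Fumio, Emiko, and Midori — each takes 2/45.

Chiyo 1/3; Daichi 2/15; Emiko 2/45; Fumio 2/45; Mariko 2/15; Midori 2/45; Noboru 2/15; Ryo 2/15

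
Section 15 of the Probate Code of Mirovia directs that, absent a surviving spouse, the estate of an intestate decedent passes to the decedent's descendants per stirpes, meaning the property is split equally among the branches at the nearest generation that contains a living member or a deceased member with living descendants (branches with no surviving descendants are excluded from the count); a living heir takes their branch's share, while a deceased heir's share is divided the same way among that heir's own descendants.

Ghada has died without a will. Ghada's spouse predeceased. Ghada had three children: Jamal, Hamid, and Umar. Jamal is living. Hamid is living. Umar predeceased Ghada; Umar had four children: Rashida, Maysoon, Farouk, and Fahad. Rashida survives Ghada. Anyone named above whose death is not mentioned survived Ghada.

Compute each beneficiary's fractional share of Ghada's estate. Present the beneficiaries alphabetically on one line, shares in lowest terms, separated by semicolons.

There is no surviving spouse, so the entire estate passes to Ghada's descendants per stirpes.
The estate is divided into 3 equal shares of 1/3 among Jamal, Hamid, Umar.
Jamal is living and takes 1/3.
Hamid is living and takes 1/3.
Umar predeceased; the 1/3 allotted to Umar's branch passes to Umar's issue by representation.
The 1/3 is divided into 4 equal shares of 1/12 among Rashida, Maysoon, Farouk, Fahad.
Rashida is living and takes 1/12.
Maysoon is living and takes 1/12.
Farouk is living and takes 1/12.
Fahad is living and takes 1/12.

Fahad 1/12; Farouk 1/12; Hamid 1/3; Jamal 1/3; Maysoon 1/12; Rashida 1/12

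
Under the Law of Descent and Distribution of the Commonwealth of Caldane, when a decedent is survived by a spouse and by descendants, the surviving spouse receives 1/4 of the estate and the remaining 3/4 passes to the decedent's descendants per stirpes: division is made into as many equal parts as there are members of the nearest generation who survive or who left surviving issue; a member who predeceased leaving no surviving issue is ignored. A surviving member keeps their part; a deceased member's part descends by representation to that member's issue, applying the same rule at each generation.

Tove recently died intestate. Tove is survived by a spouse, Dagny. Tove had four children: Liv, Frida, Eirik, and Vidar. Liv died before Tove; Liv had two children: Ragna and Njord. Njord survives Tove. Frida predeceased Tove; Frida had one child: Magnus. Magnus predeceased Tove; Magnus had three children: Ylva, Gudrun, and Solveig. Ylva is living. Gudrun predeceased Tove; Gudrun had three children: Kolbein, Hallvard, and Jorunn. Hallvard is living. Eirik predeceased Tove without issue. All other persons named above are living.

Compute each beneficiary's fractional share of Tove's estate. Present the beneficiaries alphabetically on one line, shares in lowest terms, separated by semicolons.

Dagny 1/4; Hallvard 1/36; Jorunn 1/36; Kolbein 1/36; Njord 1/8; Ragna 1/8; Solveig 1/12; Vidar 1/4; Ylva 1/12

Dagny, as surviving spouse, takes 1/4.
The remaining 3/4 passes to Tove's descendants per stirpes.
Eirik left no surviving issue, so that branch lapses and is disregarded.
The 3/4 is divided into 3 equal shares of 1/4 among Liv, Frida, Vidar.
Liv predeceased; the 1/4 allotted to Liv's branch passes to Liv's issue by representation.
The 1/4 is divided into 2 equal shares of 1/8 among Ragna, Njord.
Ragna is living and takes 1/8.
Njord is living and takes 1/8.
Frida predeceased; the 1/4 allotted to Frida's branch passes to Frida's issue by representation.
Magnus's line is the sole branch at this level, so the full 1/4 passes to Magnus's issue by representation.
The 1/4 is divided into 3 equal shares of 1/12 among Ylva, Gudrun, Solveig.
Ylva is living and takes 1/12.
Gudrun predeceased; the 1/12 allotted to Gudrun's branch passes to Gudrun's issue by representation.
The 1/12 is divided into 3 equal shares of 1/36 among Kolbein, Hallvard, Jorunn.
Kolbein is living and takes 1/36.
Hallvard is living and takes 1/36.
Jorunn is living and takes 1/36.
Solveig is living and takes 1/12.
Vidar is living and takes 1/4.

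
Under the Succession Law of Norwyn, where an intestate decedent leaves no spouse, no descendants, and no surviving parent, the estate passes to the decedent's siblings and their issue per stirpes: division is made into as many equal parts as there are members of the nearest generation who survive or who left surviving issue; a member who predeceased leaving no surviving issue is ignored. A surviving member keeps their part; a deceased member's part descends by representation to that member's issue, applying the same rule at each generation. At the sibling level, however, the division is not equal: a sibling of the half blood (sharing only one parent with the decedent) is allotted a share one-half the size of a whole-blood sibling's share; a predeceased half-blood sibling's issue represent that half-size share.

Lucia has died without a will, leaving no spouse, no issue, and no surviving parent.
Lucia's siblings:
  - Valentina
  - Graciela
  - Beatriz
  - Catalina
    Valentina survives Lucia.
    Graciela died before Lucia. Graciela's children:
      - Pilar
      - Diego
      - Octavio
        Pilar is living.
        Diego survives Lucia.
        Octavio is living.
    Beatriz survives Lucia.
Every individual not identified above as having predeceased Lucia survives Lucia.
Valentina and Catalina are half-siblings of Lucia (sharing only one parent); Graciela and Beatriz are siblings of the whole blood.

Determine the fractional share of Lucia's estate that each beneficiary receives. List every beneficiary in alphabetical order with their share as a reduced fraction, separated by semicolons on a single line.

No spouse, descendants, or parent survives, so the estate passes to Lucia's siblings per stirpes.
Half-blood siblings count for one-half the weight of whole-blood siblings at the initial division.
Dividing 1 in proportion to weights (total weight 3): Valentina (weight 1/2) → 1/6; Graciela (weight 1) → 1/3; Beatriz (weight 1) → 1/3; Catalina (weight 1/2) → 1/6.
Valentina is living and takes 1/6.
Graciela predeceased; the 1/3 allotted to Graciela's branch passes to Graciela's issue by representation.
The 1/3 is divided into 3 equal shares of 1/9 among Pilar, Diego, Octavio.
Pilar is living and takes 1/9.
Diego is living and takes 1/9.
Octavio is living and takes 1/9.
Beatriz is living and takes 1/3.
Catalina is living and takes 1/6.

Beatriz 1/3; Catalina 1/6; Diego 1/9; Octavio 1/9; Pilar 1/9; Valentina 1/6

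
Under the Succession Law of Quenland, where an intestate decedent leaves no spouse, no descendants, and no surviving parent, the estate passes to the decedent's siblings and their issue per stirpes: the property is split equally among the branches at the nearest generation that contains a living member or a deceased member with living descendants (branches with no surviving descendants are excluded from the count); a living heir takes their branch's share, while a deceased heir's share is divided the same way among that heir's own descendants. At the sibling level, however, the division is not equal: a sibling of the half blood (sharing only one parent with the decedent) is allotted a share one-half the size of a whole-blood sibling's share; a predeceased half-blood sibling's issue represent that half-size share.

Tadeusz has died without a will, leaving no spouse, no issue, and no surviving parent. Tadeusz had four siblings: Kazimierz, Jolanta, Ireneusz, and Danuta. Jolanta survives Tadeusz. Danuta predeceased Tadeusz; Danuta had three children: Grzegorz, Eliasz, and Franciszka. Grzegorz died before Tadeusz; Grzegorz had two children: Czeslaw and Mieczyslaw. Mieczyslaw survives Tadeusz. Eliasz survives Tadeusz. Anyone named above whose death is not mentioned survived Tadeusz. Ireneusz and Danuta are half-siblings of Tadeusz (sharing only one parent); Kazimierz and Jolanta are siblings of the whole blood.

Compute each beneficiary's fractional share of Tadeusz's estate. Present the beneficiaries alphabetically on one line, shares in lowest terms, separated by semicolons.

Czeslaw 1/36; Eliasz 1/18; Franciszka 1/18; Ireneusz 1/6; Jolanta 1/3; Kazimierz 1/3; Mieczyslaw 1/36

No spouse, descendants, or parent survives, so the estate passes to Tadeusz's siblings per stirpes.
Half-blood siblings count for one-half the weight of whole-blood siblings at the initial division.
Dividing 1 in proportion to weights (total weight 3): Kazimierz (weight 1) → 1/3; Jolanta (weight 1) → 1/3; Ireneusz (weight 1/2) → 1/6; Danuta (weight 1/2) → 1/6.
Kazimierz is living and takes 1/3.
Jolanta is living and takes 1/3.
Ireneusz is living and takes 1/6.
Danuta predeceased; the 1/6 allotted to Danuta's branch passes to Danuta's issue by representation.
The 1/6 is divided into 3 equal shares of 1/18 among Grzegorz, Eliasz, Franciszka.
Grzegorz predeceased; the 1/18 allotted to Grzegorz's branch passes to Grzegorz's issue by representation.
The 1/18 is divided into 2 equal shares of 1/36 among Czeslaw, Mieczyslaw.
Czeslaw is living and takes 1/36.
Mieczyslaw is living and takes 1/36.
Eliasz is living and takes 1/18.
Franciszka is living and takes 1/18.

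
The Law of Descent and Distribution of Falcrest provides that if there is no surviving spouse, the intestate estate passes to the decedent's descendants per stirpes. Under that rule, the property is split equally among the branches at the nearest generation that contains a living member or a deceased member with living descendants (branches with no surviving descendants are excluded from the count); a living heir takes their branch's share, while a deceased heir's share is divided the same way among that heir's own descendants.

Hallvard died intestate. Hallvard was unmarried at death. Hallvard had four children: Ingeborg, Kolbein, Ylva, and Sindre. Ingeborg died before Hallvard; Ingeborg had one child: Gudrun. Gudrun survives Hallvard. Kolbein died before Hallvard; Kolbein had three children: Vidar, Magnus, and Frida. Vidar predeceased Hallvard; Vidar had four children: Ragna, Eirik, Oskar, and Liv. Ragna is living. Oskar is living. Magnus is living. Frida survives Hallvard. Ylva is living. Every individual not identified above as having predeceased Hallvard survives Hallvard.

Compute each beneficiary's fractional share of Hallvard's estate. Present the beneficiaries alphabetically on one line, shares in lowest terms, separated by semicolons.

There is no surviving spouse, so the entire estate passes to Hallvard's descendants per stirpes.
The estate is divided into 4 equal shares of 1/4 among Ingeborg, Kolbein, Ylva, Sindre.
Ingeborg predeceased; the 1/4 allotted to Ingeborg's branch passes to Ingeborg's issue by representation.
Gudrun is the sole taker at this level and receives the full 1/4.
Kolbein predeceased; the 1/4 allotted to Kolbein's branch passes to Kolbein's issue by representation.
The 1/4 is divided into 3 equal shares of 1/12 among Vidar, Magnus, Frida.
Vidar predeceased; the 1/12 allotted to Vidar's branch passes to Vidar's issue by representation.
The 1/12 is divided into 4 equal shares of 1/48 among Ragna, Eirik, Oskar, Liv.
Ragna is living and takes 1/48.
Eirik is living and takes 1/48.
Oskar is living and takes 1/48.
Liv is living and takes 1/48.
Magnus is living and takes 1/12.
Frida is living and takes 1/12.
Ylva is living and takes 1/4.
Sindre is living and takes 1/4.

Eirik 1/48; Frida 1/12; Gudrun 1/4; Liv 1/48; Magnus 1/12; Oskar 1/48; Ragna 1/48; Sindre 1/4; Ylva 1/4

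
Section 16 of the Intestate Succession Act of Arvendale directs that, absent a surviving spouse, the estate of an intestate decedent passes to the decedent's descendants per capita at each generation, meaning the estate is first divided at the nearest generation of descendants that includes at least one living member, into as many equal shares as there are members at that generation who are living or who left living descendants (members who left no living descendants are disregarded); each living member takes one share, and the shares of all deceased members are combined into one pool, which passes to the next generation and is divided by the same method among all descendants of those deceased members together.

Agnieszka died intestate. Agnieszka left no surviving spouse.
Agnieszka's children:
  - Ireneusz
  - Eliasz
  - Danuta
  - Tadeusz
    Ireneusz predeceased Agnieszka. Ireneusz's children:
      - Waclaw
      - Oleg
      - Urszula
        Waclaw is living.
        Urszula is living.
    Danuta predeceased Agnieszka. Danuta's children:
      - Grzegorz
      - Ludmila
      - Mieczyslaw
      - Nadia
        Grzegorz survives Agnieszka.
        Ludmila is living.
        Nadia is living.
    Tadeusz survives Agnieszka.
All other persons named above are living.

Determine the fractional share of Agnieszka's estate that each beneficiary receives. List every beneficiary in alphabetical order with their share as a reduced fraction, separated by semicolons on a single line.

Eliasz 1/4; Grzegorz 1/14; Ludmila 1/14; Mieczyslaw 1/14; Nadia 1/14; Oleg 1/14; Tadeusz 1/4; Urszula 1/14; Waclaw 1/14

There is no surviving spouse, so the entire estate passes to Agnieszka's descendants per capita at each generation.
At generation 1 (Ireneusz, Eliasz, Danuta, Tadeusz) there are 4 shares of (1)/4 = 1/4 each.
Living: Eliasz and Tadeusz — each takes 1/4.
Deceased: Ireneusz and Danuta. Their combined 1/2 is pooled and carried to generation 2.
At generation 2 (Waclaw, Oleg, Urszula, Grzegorz, Ludmila, Mieczyslaw, Nadia) there are 7 shares of (1/2)/7 = 1/14 each.
Living: Waclaw, Oleg, Urszula, Grzegorz, Ludmila, Mieczyslaw, and Nadia — each takes 1/14.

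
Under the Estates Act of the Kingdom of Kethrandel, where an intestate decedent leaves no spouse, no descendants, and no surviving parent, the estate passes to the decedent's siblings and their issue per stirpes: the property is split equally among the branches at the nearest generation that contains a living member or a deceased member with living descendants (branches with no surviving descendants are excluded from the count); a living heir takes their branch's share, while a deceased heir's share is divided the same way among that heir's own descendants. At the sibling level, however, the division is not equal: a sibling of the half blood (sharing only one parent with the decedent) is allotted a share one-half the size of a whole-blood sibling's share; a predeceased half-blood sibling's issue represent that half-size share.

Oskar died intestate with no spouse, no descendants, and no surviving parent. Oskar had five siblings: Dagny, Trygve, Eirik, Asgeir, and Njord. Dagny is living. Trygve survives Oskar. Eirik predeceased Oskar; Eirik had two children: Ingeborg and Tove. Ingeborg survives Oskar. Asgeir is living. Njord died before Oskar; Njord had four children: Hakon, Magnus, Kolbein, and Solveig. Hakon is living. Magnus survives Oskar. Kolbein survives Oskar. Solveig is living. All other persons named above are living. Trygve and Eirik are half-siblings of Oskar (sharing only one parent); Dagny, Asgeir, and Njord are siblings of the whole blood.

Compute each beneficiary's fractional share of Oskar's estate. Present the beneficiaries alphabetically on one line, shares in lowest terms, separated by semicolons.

No spouse, descendants, or parent survives, so the estate passes to Oskar's siblings per stirpes.
Half-blood siblings count for one-half the weight of whole-blood siblings at the initial division.
Dividing 1 in proportion to weights (total weight 4): Dagny (weight 1) → 1/4; Trygve (weight 1/2) → 1/8; Eirik (weight 1/2) → 1/8; Asgeir (weight 1) → 1/4; Njord (weight 1) → 1/4.
Dagny is living and takes 1/4.
Trygve is living and takes 1/8.
Eirik predeceased; the 1/8 allotted to Eirik's branch passes to Eirik's issue by representation.
The 1/8 is divided into 2 equal shares of 1/16 among Ingeborg, Tove.
Ingeborg is living and takes 1/16.
Tove is living and takes 1/16.
Asgeir is living and takes 1/4.
Njord predeceased; the 1/4 allotted to Njord's branch passes to Njord's issue by representation.
The 1/4 is divided into 4 equal shares of 1/16 among Hakon, Magnus, Kolbein, Solveig.
Hakon is living and takes 1/16.
Magnus is living and takes 1/16.
Kolbein is living and takes 1/16.
Solveig is living and takes 1/16.

Asgeir 1/4; Dagny 1/4; Hakon 1/16; Ingeborg 1/16; Kolbein 1/16; Magnus 1/16; Solveig 1/16; Tove 1/16; Trygve 1/8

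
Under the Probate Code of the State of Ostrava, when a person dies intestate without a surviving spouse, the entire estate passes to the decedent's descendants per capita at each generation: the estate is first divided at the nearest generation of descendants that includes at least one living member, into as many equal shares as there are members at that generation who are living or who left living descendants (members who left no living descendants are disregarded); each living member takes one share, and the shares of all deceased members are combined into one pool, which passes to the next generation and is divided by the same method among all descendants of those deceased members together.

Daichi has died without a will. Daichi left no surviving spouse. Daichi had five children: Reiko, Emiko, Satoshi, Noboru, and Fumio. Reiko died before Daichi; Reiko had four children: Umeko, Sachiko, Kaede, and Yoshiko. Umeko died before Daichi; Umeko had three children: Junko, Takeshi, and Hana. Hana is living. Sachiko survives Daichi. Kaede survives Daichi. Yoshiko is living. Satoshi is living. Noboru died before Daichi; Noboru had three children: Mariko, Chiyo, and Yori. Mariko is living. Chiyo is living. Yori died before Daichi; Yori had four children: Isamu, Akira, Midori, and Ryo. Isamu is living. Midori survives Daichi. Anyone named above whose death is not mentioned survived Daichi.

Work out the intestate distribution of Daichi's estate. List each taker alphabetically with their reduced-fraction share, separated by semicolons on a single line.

There is no surviving spouse, so the entire estate passes to Daichi's descendants per capita at each generation.
At generation 1 (Reiko, Emiko, Satoshi, Noboru, Fumio) there are 5 shares of (1)/5 = 1/5 each.
Living: Emiko, Satoshi, and Fumio — each takes 1/5.
Deceased: Reiko and Noboru. Their combined 2/5 is pooled and carried to generation 2.
At generation 2 (Umeko, Sachiko, Kaede, Yoshiko, Mariko, Chiyo, Yori) there are 7 shares of (2/5)/7 = 2/35 each.
Living: Sachiko, Kaede, Yoshiko, Mariko, and Chiyo — each takes 2/35.
Deceased: Umeko and Yori. Their combined 4/35 is pooled and carried to generation 3.
At generation 3 (Junko, Takeshi, Hana, Isamu, Akira, Midori, Ryo) there are 7 shares of (4/35)/7 = 4/245 each.
Living: Junko, Takeshi, Hana, Isamu, Akira, Midori, and Ryo — each takes 4/245.

Akira 4/245; Chiyo 2/35; Emiko 1/5; Fumio 1/5; Hana 4/245; Isamu 4/245; Junko 4/245; Kaede 2/35; Mariko 2/35; Midori 4/245; Ryo 4/245; Sachiko 2/35; Satoshi 1/5; Takeshi 4/245; Yoshiko 2/35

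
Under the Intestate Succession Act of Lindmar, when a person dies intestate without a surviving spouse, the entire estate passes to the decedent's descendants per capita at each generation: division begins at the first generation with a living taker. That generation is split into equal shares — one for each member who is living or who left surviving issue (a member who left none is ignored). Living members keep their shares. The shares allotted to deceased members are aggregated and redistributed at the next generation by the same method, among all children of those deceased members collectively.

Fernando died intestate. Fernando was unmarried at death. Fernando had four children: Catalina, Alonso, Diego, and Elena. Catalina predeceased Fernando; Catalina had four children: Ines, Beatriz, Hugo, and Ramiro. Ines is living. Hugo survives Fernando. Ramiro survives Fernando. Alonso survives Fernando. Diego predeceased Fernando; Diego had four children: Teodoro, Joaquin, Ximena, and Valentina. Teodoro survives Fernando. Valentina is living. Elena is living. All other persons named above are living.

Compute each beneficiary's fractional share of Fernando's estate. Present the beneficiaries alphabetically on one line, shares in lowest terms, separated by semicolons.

There is no surviving spouse, so the entire estate passes to Fernando's descendants per capita at each generation.
At generation 1 (Catalina, Alonso, Diego, Elena) there are 4 shares of (1)/4 = 1/4 each.
Living: Alonso and Elena — each takes 1/4.
Deceased: Catalina and Diego. Their combined 1/2 is pooled and carried to generation 2.
At generation 2 (Ines, Beatriz, Hugo, Ramiro, Teodoro, Joaquin, Ximena, Valentina) there are 8 shares of (1/2)/8 = 1/16 each.
Living: Ines, Beatriz, Hugo, Ramiro, Teodoro, Joaquin, Ximena, and Valentina — each takes 1/16.

Alonso 1/4; Beatriz 1/16; Elena 1/4; Hugo 1/16; Ines 1/16; Joaquin 1/16; Ramiro 1/16; Teodoro 1/16; Valentina 1/16; Ximena 1/16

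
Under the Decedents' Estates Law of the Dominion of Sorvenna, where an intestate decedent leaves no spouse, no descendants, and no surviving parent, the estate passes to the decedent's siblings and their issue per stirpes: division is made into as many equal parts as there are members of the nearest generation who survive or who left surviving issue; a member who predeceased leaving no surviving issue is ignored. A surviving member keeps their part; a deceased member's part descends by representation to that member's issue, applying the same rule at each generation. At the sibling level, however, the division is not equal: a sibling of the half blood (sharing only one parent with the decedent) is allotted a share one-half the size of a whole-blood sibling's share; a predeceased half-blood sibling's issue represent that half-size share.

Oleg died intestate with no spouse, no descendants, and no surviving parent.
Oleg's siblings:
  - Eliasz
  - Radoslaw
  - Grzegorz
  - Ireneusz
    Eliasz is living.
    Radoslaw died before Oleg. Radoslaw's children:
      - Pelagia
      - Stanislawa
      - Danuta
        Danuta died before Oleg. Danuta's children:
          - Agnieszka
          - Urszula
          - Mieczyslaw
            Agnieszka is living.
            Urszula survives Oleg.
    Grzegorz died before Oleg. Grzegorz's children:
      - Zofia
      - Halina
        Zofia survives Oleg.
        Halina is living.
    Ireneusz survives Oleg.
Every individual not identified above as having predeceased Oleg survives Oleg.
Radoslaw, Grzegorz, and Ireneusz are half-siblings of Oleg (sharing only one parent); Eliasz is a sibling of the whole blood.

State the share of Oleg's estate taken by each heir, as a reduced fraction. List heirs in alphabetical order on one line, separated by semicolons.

Agnieszka 1/45; Eliasz 2/5; Halina 1/10; Ireneusz 1/5; Mieczyslaw 1/45; Pelagia 1/15; Stanislawa 1/15; Urszula 1/45; Zofia 1/10

No spouse, descendants, or parent survives, so the estate passes to Oleg's siblings per stirpes.
Half-blood siblings count for one-half the weight of whole-blood siblings at the initial division.
Dividing 1 in proportion to weights (total weight 5/2): Eliasz (weight 1) → 2/5; Radoslaw (weight 1/2) → 1/5; Grzegorz (weight 1/2) → 1/5; Ireneusz (weight 1/2) → 1/5.
Eliasz is living and takes 2/5.
Radoslaw predeceased; the 1/5 allotted to Radoslaw's branch passes to Radoslaw's issue by representation.
The 1/5 is divided into 3 equal shares of 1/15 among Pelagia, Stanislawa, Danuta.
Pelagia is living and takes 1/15.
Stanislawa is living and takes 1/15.
Danuta predeceased; the 1/15 allotted to Danuta's branch passes to Danuta's issue by representation.
The 1/15 is divided into 3 equal shares of 1/45 among Agnieszka, Urszula, Mieczyslaw.
Agnieszka is living and takes 1/45.
Urszula is living and takes 1/45.
Mieczyslaw is living and takes 1/45.
Grzegorz predeceased; the 1/5 allotted to Grzegorz's branch passes to Grzegorz's issue by representation.
The 1/5 is divided into 2 equal shares of 1/10 among Zofia, Halina.
Zofia is living and takes 1/10.
Halina is living and takes 1/10.
Ireneusz is living and takes 1/5.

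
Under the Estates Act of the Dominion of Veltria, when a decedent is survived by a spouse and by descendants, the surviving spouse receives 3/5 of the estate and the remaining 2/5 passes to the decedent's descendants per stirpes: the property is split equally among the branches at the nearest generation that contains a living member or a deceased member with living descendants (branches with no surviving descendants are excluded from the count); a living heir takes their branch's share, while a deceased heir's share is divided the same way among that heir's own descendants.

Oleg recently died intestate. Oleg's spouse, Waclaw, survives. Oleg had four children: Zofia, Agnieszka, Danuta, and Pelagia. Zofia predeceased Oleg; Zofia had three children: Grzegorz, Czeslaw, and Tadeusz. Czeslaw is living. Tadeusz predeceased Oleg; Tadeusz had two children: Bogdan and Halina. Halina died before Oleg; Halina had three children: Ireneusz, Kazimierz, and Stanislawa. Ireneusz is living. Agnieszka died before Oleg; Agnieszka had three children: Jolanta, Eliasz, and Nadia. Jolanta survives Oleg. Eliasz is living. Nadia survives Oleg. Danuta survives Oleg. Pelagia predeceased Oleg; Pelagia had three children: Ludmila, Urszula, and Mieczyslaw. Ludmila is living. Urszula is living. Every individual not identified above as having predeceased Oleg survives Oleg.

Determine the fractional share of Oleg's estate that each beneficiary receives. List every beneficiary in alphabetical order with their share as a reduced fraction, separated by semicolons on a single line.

Waclaw, as surviving spouse, takes 3/5.
The remaining 2/5 passes to Oleg's descendants per stirpes.
The 2/5 is divided into 4 equal shares of 1/10 among Zofia, Agnieszka, Danuta, Pelagia.
Zofia predeceased; the 1/10 allotted to Zofia's branch passes to Zofia's issue by representation.
The 1/10 is divided into 3 equal shares of 1/30 among Grzegorz, Czeslaw, Tadeusz.
Grzegorz is living and takes 1/30.
Czeslaw is living and takes 1/30.
Tadeusz predeceased; the 1/30 allotted to Tadeusz's branch passes to Tadeusz's issue by representation.
The 1/30 is divided into 2 equal shares of 1/60 among Bogdan, Halina.
Bogdan is living and takes 1/60.
Halina predeceased; the 1/60 allotted to Halina's branch passes to Halina's issue by representation.
The 1/60 is divided into 3 equal shares of 1/180 among Ireneusz, Kazimierz, Stanislawa.
Ireneusz is living and takes 1/180.
Kazimierz is living and takes 1/180.
Stanislawa is living and takes 1/180.
Agnieszka predeceased; the 1/10 allotted to Agnieszka's branch passes to Agnieszka's issue by representation.
The 1/10 is divided into 3 equal shares of 1/30 among Jolanta, Eliasz, Nadia.
Jolanta is living and takes 1/30.
Eliasz is living and takes 1/30.
Nadia is living and takes 1/30.
Danuta is living and takes 1/10.
Pelagia predeceased; the 1/10 allotted to Pelagia's branch passes to Pelagia's issue by representation.
The 1/10 is divided into 3 equal shares of 1/30 among Ludmila, Urszula, Mieczyslaw.
Ludmila is living and takes 1/30.
Urszula is living and takes 1/30.
Mieczyslaw is living and takes 1/30.

Bogdan 1/60; Czeslaw 1/30; Danuta 1/10; Eliasz 1/30; Grzegorz 1/30; Ireneusz 1/180; Jolanta 1/30; Kazimierz 1/180; Ludmila 1/30; Mieczyslaw 1/30; Nadia 1/30; Stanislawa 1/180; Urszula 1/30; Waclaw 3/5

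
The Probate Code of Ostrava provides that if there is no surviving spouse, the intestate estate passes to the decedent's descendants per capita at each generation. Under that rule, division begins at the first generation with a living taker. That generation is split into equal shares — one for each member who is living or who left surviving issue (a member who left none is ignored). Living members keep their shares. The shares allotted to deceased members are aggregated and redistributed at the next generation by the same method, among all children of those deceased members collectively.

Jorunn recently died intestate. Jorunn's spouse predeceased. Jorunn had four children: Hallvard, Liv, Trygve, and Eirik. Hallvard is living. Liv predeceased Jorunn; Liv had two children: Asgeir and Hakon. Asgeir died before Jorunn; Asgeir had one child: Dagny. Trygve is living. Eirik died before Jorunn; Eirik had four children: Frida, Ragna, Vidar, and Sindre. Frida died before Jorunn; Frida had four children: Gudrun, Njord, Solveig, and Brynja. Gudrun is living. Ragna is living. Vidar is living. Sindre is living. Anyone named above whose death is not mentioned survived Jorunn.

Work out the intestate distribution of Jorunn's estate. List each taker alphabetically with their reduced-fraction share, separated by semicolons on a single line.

Brynja 1/30; Dagny 1/30; Gudrun 1/30; Hakon 1/12; Hallvard 1/4; Njord 1/30; Ragna 1/12; Sindre 1/12; Solveig 1/30; Trygve 1/4; Vidar 1/12

There is no surviving spouse, so the entire estate passes to Jorunn's descendants per capita at each generation.
At generation 1 (Hallvard, Liv, Trygve, Eirik) there are 4 shares of (1)/4 = 1/4 each.
Living: Hallvard and Trygve — each takes 1/4.
Deceased: Liv and Eirik. Their combined 1/2 is pooled and carried to generation 2.
At generation 2 (Asgeir, Hakon, Frida, Ragna, Vidar, Sindre) there are 6 shares of (1/2)/6 = 1/12 each.
Living: Hakon, Ragna, Vidar, and Sindre — each takes 1/12.
Deceased: Asgeir and Frida. Their combined 1/6 is pooled and carried to generation 3.
At generation 3 (Dagny, Gudrun, Njord, Solveig, Brynja) there are 5 shares of (1/6)/5 = 1/30 each.
Living: Dagny, Gudrun, Njord, Solveig, and Brynja — each takes 1/30.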